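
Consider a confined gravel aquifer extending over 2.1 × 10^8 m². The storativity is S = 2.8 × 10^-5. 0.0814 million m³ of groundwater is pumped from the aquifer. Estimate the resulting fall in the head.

Δh ≈ 13.8 m

ΔV = 0.0814 million m³ = 81400 m³
Δh = ΔV / (S × A) = 81400 m³ / (2.8 × 10^-5 × 2.1 × 10^8 m²) = 13.84 m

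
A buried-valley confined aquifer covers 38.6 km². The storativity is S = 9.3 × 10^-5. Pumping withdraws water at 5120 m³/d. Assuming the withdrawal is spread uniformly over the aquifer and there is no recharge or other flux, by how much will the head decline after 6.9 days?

Δh ≈ 9.84 m

A = 38.6 km² = 3.86 × 10^7 m²
ΔV = Q × t = 5120 m³/d × 6.9 d = 35330 m³
Δh = ΔV / (S × A) = 35330 / (9.3 × 10^-5 × 3.86 × 10^7) = 9.841 m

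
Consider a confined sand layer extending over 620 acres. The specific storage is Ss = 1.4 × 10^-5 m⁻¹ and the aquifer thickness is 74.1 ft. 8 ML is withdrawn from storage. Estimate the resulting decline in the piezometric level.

b = 74.1 ft = 22.59 m
S = Ss × b = 1.4 × 10^-5 m⁻¹ × 22.59 m = 3.162 × 10^-4
A = 620 acres = 2.509 × 10^6 m²
ΔV = 8 ML = 8000 m³
Δh = ΔV / (S × A) = 8000 m³ / (3.162 × 10^-4 × 2.509 × 10^6 m²) = 10.08 m

Δh ≈ 10.1 m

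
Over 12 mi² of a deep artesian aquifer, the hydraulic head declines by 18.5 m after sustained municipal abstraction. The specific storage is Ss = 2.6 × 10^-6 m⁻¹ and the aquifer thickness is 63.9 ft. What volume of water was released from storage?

ΔV ≈ 29100 m³

b = 63.9 ft = 19.48 m
S = Ss × b = 2.6 × 10^-6 m⁻¹ × 19.48 m = 5.064 × 10^-5
A = 12 mi² = 3.108 × 10^7 m²
ΔV = S × A × Δh = 5.064 × 10^-5 × 3.108 × 10^7 m² × 18.5 m = 29120 m³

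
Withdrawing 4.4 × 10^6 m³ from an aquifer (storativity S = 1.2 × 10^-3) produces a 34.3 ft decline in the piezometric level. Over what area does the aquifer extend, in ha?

Δh = 34.3 ft = 10.45 m
A = ΔV / (S × Δh) = 4.4 × 10^6 / (0.0012 × 10.45) = 3.507 × 10^8 m²
A = 3.507 × 10^8 m² = 35070 ha

A ≈ 35100 ha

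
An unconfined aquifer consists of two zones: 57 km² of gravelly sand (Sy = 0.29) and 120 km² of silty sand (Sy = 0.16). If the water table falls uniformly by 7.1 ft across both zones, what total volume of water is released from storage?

ΔV ≈ 7.73 × 10^7 m³

A₁ = 57 km² = 5.7 × 10^7 m²; A₂ = 120 km² = 1.2 × 10^8 m²
Δh = 7.1 ft = 2.164 m
ΔV₁ = 0.29 × 5.7 × 10^7 × 2.164 = 3.577 × 10^7 m³
ΔV₂ = 0.16 × 1.2 × 10^8 × 2.164 = 4.155 × 10^7 m³
ΔV = ΔV₁ + ΔV₂ = 7.732 × 10^7 m³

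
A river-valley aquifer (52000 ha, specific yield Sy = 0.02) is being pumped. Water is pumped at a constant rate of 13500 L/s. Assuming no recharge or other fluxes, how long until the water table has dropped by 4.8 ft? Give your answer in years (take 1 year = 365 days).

A = 52000 ha = 5.2 × 10^8 m²
Δh = 4.8 ft = 1.463 m
ΔV = Sy × A × Δh = 0.02 × 5.2 × 10^8 × 1.463 = 1.522 × 10^7 m³
Q = 13500 L/s = 1.166 × 10^6 m³/d
t = ΔV / Q = 1.522 × 10^7 m³ / 1.166 × 10^6 m³/d = 13.04 d
t = 13.04 d ≈ 0.03574 years

t ≈ 0.0357 years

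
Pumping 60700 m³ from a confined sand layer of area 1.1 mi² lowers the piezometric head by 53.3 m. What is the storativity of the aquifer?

S ≈ 4 × 10^-4

A = 1.1 mi² = 2.849 × 10^6 m²
S = ΔV / (A × Δh) = 60700 m³ / (2.849 × 10^6 m² × 53.3 m) = 3.997 × 10^-4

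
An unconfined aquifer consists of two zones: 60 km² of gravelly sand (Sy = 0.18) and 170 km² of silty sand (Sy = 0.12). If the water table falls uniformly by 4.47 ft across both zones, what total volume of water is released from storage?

A₁ = 60 km² = 6 × 10^7 m²; A₂ = 170 km² = 1.7 × 10^8 m²
Δh = 4.47 ft = 1.362 m
ΔV₁ = 0.18 × 6 × 10^7 × 1.362 = 1.471 × 10^7 m³
ΔV₂ = 0.12 × 1.7 × 10^8 × 1.362 = 2.779 × 10^7 m³
ΔV = ΔV₁ + ΔV₂ = 4.251 × 10^7 m³

ΔV ≈ 4.25 × 10^7 m³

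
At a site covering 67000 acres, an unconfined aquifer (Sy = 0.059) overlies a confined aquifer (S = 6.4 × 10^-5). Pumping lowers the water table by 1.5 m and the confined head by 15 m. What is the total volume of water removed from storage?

ΔV ≈ 2.43 × 10^7 m³

A = 67000 acres = 2.711 × 10^8 m²
Unconfined: ΔV_u = Sy × A × Δh_u = 0.059 × 2.711 × 10^8 × 1.5 = 2.4 × 10^7 m³
Confined: ΔV_c = S × A × Δh_c = 6.4 × 10^-5 × 2.711 × 10^8 × 15 = 2.603 × 10^5 m³
Total ΔV = 2.4 × 10^7 + 2.603 × 10^5 = 2.426 × 10^7 m³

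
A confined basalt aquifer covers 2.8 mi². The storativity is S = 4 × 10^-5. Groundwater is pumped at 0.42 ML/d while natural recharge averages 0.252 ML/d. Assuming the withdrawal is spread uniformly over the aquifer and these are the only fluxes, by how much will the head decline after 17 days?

A = 2.8 mi² = 7.252 × 10^6 m²
Net abstraction = 0.42 − 0.252 = 0.168 ML/d
Q_net = 0.168 ML/d = 168 m³/d
ΔV = Q × t = 168 m³/d × 17 d = 2856 m³
Δh = ΔV / (S × A) = 2856 / (4 × 10^-5 × 7.252 × 10^6) = 9.846 m

Δh ≈ 9.85 m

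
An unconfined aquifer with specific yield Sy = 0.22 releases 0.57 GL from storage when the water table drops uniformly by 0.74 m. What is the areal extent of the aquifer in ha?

ΔV = 0.57 GL = 5.7 × 10^5 m³
A = ΔV / (Sy × Δh) = 5.7 × 10^5 / (0.22 × 0.74) = 3.501 × 10^6 m²
A = 3.501 × 10^6 m² = 350.1 ha

A ≈ 350 ha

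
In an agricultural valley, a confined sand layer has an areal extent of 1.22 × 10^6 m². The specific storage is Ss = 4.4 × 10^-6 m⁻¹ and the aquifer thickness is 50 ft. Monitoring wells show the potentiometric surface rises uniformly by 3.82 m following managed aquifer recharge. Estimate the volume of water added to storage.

ΔV ≈ 313 m³

b = 50 ft = 15.24 m
S = Ss × b = 4.4 × 10^-6 m⁻¹ × 15.24 m = 6.706 × 10^-5
ΔV = S × A × Δh = 6.706 × 10^-5 × 1.22 × 10^6 m² × 3.82 m = 312.5 m³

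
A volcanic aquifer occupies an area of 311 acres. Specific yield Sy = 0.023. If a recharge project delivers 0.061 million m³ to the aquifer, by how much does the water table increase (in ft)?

A = 311 acres = 1.259 × 10^6 m²
ΔV = 0.061 million m³ = 61000 m³
Δh = ΔV / (Sy × A) = 61000 m³ / (0.023 × 1.259 × 10^6 m²) = 2.107 m
Δh = 2.107 m = 6.914 ft

Δh ≈ 6.91 ft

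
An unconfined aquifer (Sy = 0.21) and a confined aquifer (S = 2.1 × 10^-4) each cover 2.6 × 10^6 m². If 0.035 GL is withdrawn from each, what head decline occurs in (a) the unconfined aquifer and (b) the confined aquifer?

ΔV = 0.035 GL = 35000 m³
Unconfined: Δh_u = ΔV/(Sy·A) = 35000/(0.21 × 2.6 × 10^6) = 0.0641 m
Confined: Δh_c = ΔV/(S·A) = 35000/(2.1 × 10^-4 × 2.6 × 10^6) = 64.1 m

Δh_u ≈ 0.0641 m; Δh_c ≈ 64.1 m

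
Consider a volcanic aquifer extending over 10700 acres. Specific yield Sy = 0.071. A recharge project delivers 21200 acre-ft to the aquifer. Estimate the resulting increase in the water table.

Δh ≈ 8.51 m

A = 10700 acres = 4.33 × 10^7 m²
ΔV = 21200 acre-ft = 2.615 × 10^7 m³
Δh = ΔV / (Sy × A) = 2.615 × 10^7 m³ / (0.071 × 4.33 × 10^7 m²) = 8.506 m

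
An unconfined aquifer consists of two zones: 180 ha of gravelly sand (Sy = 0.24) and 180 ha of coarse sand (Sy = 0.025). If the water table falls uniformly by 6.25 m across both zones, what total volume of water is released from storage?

ΔV ≈ 2.98 × 10^6 m³

A₁ = 180 ha = 1.8 × 10^6 m²; A₂ = 180 ha = 1.8 × 10^6 m²
ΔV₁ = 0.24 × 1.8 × 10^6 × 6.25 = 2.7 × 10^6 m³
ΔV₂ = 0.025 × 1.8 × 10^6 × 6.25 = 2.812 × 10^5 m³
ΔV = ΔV₁ + ΔV₂ = 2.981 × 10^6 m³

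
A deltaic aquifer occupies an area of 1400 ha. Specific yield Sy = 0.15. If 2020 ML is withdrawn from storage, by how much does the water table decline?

Δh ≈ 0.962 m

A = 1400 ha = 1.4 × 10^7 m²
ΔV = 2020 ML = 2.02 × 10^6 m³
Δh = ΔV / (Sy × A) = 2.02 × 10^6 m³ / (0.15 × 1.4 × 10^7 m²) = 0.9619 m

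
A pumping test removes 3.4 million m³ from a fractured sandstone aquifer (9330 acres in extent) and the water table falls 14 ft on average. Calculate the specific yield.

A = 9330 acres = 3.776 × 10^7 m²
Δh = 14 ft = 4.267 m
ΔV = 3.4 million m³ = 3.4 × 10^6 m³
Sy = ΔV / (A × Δh) = 3.4 × 10^6 m³ / (3.776 × 10^7 m² × 4.267 m) = 0.0211

Sy ≈ 0.021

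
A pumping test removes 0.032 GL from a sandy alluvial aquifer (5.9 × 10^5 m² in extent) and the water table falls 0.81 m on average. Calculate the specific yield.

Sy ≈ 0.067

ΔV = 0.032 GL = 32000 m³
Sy = ΔV / (A × Δh) = 32000 m³ / (5.9 × 10^5 m² × 0.81 m) = 0.06696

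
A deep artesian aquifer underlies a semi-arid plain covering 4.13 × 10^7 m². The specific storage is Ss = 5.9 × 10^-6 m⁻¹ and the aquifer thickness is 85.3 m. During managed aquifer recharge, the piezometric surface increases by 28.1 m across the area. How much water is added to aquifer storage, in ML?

S = Ss × b = 5.9 × 10^-6 m⁻¹ × 85.3 m = 5.033 × 10^-4
ΔV = S × A × Δh = 5.033 × 10^-4 × 4.13 × 10^7 m² × 28.1 m = 5.841 × 10^5 m³
ΔV = 5.841 × 10^5 m³ = 584.1 ML

ΔV ≈ 584 ML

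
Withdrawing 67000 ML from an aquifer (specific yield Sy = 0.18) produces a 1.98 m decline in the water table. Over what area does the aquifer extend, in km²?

A ≈ 188 km²

ΔV = 67000 ML = 6.7 × 10^7 m³
A = ΔV / (Sy × Δh) = 6.7 × 10^7 / (0.18 × 1.98) = 1.88 × 10^8 m²
A = 1.88 × 10^8 m² = 188 km²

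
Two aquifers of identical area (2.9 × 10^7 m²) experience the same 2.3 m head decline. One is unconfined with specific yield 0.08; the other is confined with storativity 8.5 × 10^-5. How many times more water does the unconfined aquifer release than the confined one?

Unconfined: ΔV_u = Sy × A × Δh = 0.08 × 2.9 × 10^7 × 2.3 = 5.336 × 10^6 m³
Confined: ΔV_c = S × A × Δh = 8.5 × 10^-5 × 2.9 × 10^7 × 2.3 = 5670 m³
Ratio = ΔV_u / ΔV_c = Sy / S = 0.08 / 8.5 × 10^-5 = 941.2

ΔV_u / ΔV_c ≈ 941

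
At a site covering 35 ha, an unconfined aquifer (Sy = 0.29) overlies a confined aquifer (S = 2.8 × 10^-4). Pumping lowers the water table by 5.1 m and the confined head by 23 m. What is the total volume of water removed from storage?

ΔV ≈ 5.2 × 10^5 m³

A = 35 ha = 3.5 × 10^5 m²
Unconfined: ΔV_u = Sy × A × Δh_u = 0.29 × 3.5 × 10^5 × 5.1 = 5.176 × 10^5 m³
Confined: ΔV_c = S × A × Δh_c = 2.8 × 10^-4 × 3.5 × 10^5 × 23 = 2254 m³
Total ΔV = 5.176 × 10^5 + 2254 = 5.199 × 10^5 m³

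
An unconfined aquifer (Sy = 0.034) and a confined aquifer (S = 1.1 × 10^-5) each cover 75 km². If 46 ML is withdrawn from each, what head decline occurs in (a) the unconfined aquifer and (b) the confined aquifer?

A = 75 km² = 7.5 × 10^7 m²
ΔV = 46 ML = 46000 m³
Unconfined: Δh_u = ΔV/(Sy·A) = 46000/(0.034 × 7.5 × 10^7) = 0.01804 m
Confined: Δh_c = ΔV/(S·A) = 46000/(1.1 × 10^-5 × 7.5 × 10^7) = 55.76 m

Δh_u ≈ 0.018 m; Δh_c ≈ 55.8 m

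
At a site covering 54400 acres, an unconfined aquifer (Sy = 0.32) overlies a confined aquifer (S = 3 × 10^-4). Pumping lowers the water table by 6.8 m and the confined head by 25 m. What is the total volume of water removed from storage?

ΔV ≈ 4.81 × 10^8 m³

A = 54400 acres = 2.201 × 10^8 m²
Unconfined: ΔV_u = Sy × A × Δh_u = 0.32 × 2.201 × 10^8 × 6.8 = 4.79 × 10^8 m³
Confined: ΔV_c = S × A × Δh_c = 3 × 10^-4 × 2.201 × 10^8 × 25 = 1.651 × 10^6 m³
Total ΔV = 4.79 × 10^8 + 1.651 × 10^6 = 4.807 × 10^8 m³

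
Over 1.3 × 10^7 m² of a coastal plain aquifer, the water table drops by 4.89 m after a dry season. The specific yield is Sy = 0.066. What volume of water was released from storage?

ΔV ≈ 4.2 × 10^6 m³

ΔV = Sy × A × Δh = 0.066 × 1.3 × 10^7 m² × 4.89 m = 4.196 × 10^6 m³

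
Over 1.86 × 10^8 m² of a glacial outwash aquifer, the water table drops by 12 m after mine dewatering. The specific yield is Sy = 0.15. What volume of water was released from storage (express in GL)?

ΔV ≈ 335 GL

ΔV = Sy × A × Δh = 0.15 × 1.86 × 10^8 m² × 12 m = 3.348 × 10^8 m³
ΔV = 3.348 × 10^8 m³ = 334.8 GL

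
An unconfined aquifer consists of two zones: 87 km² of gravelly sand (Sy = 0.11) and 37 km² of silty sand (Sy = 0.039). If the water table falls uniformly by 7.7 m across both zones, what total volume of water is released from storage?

ΔV ≈ 8.48 × 10^7 m³

A₁ = 87 km² = 8.7 × 10^7 m²; A₂ = 37 km² = 3.7 × 10^7 m²
ΔV₁ = 0.11 × 8.7 × 10^7 × 7.7 = 7.369 × 10^7 m³
ΔV₂ = 0.039 × 3.7 × 10^7 × 7.7 = 1.111 × 10^7 m³
ΔV = ΔV₁ + ΔV₂ = 8.48 × 10^7 m³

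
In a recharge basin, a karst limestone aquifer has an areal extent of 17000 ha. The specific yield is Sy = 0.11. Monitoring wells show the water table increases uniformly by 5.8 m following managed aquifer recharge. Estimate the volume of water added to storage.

A = 17000 ha = 1.7 × 10^8 m²
ΔV = Sy × A × Δh = 0.11 × 1.7 × 10^8 m² × 5.8 m = 1.085 × 10^8 m³

ΔV ≈ 1.08 × 10^8 m³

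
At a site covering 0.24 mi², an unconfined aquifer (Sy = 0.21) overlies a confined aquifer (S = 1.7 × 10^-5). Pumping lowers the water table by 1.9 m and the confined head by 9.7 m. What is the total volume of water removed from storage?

ΔV ≈ 2.48 × 10^5 m³

A = 0.24 mi² = 6.216 × 10^5 m²
Unconfined: ΔV_u = Sy × A × Δh_u = 0.21 × 6.216 × 10^5 × 1.9 = 2.48 × 10^5 m³
Confined: ΔV_c = S × A × Δh_c = 1.7 × 10^-5 × 6.216 × 10^5 × 9.7 = 102.5 m³
Total ΔV = 2.48 × 10^5 + 102.5 = 2.481 × 10^5 m³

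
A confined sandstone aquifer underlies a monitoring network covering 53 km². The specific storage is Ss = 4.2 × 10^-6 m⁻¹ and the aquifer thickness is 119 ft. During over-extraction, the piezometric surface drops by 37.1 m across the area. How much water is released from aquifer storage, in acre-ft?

b = 119 ft = 36.27 m
S = Ss × b = 4.2 × 10^-6 m⁻¹ × 36.27 m = 1.523 × 10^-4
A = 53 km² = 5.3 × 10^7 m²
ΔV = S × A × Δh = 1.523 × 10^-4 × 5.3 × 10^7 m² × 37.1 m = 2.995 × 10^5 m³
ΔV = 2.995 × 10^5 m³ = 242.8 acre-ft

ΔV ≈ 243 acre-ft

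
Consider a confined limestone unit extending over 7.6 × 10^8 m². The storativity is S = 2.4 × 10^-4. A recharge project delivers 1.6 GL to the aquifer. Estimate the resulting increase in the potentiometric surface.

Δh ≈ 8.77 m

ΔV = 1.6 GL = 1.6 × 10^6 m³
Δh = ΔV / (S × A) = 1.6 × 10^6 m³ / (2.4 × 10^-4 × 7.6 × 10^8 m²) = 8.772 m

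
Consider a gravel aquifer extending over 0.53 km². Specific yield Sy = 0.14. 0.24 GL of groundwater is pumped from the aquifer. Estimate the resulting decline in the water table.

Δh ≈ 3.23 m

A = 0.53 km² = 5.3 × 10^5 m²
ΔV = 0.24 GL = 2.4 × 10^5 m³
Δh = ΔV / (Sy × A) = 2.4 × 10^5 m³ / (0.14 × 5.3 × 10^5 m²) = 3.235 m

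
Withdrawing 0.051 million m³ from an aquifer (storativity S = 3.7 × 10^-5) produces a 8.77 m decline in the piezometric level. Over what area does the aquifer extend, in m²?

A ≈ 1.57 × 10^8 m²

ΔV = 0.051 million m³ = 51000 m³
A = ΔV / (S × Δh) = 51000 / (3.7 × 10^-5 × 8.77) = 1.572 × 10^8 m²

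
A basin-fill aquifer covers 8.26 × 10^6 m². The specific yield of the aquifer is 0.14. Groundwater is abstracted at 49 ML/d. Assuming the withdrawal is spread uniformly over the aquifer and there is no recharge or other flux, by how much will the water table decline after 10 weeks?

Δh ≈ 2.97 m

Q = 49 ML/d = 49000 m³/d
t = 10 weeks = 70 d
ΔV = Q × t = 49000 m³/d × 70 d = 3.43 × 10^6 m³
Δh = ΔV / (Sy × A) = 3.43 × 10^6 / (0.14 × 8.26 × 10^6) = 2.966 m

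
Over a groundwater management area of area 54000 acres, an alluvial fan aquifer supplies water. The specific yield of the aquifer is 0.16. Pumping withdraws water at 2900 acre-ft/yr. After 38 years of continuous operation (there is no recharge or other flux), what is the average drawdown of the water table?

Δh ≈ 3.89 m

A = 54000 acres = 2.185 × 10^8 m²
Q = 2900 acre-ft/yr = 9800 m³/d
t = 38 years = 13870 d
ΔV = Q × t = 9800 m³/d × 13870 d = 1.359 × 10^8 m³
Δh = ΔV / (Sy × A) = 1.359 × 10^8 / (0.16 × 2.185 × 10^8) = 3.888 m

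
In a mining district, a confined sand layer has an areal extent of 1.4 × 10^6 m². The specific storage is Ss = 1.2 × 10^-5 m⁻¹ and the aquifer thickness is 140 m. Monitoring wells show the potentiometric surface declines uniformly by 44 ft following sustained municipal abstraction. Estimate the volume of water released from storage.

S = Ss × b = 1.2 × 10^-5 m⁻¹ × 140 m = 1.68 × 10^-3
Δh = 44 ft = 13.41 m
ΔV = S × A × Δh = 0.00168 × 1.4 × 10^6 m² × 13.41 m = 31540 m³

ΔV ≈ 31500 m³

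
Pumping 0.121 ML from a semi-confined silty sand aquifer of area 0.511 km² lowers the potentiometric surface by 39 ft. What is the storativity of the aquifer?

A = 0.511 km² = 5.11 × 10^5 m²
Δh = 39 ft = 11.89 m
ΔV = 0.121 ML = 121 m³
S = ΔV / (A × Δh) = 121 m³ / (5.11 × 10^5 m² × 11.89 m) = 1.992 × 10^-5

S ≈ 2 × 10^-5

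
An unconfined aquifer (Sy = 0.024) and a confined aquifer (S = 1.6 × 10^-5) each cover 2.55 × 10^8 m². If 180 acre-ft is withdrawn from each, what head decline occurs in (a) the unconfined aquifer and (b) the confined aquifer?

ΔV = 180 acre-ft = 2.22 × 10^5 m³
Unconfined: Δh_u = ΔV/(Sy·A) = 2.22 × 10^5/(0.024 × 2.55 × 10^8) = 0.03628 m
Confined: Δh_c = ΔV/(S·A) = 2.22 × 10^5/(1.6 × 10^-5 × 2.55 × 10^8) = 54.42 m

Δh_u ≈ 0.0363 m; Δh_c ≈ 54.4 m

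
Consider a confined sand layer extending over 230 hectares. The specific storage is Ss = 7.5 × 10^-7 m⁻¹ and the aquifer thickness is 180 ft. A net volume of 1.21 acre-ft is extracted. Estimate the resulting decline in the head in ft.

Δh ≈ 51.7 ft

b = 180 ft = 54.86 m
S = Ss × b = 7.5 × 10^-7 m⁻¹ × 54.86 m = 4.115 × 10^-5
A = 230 hectares = 2.3 × 10^6 m²
ΔV = 1.21 acre-ft = 1493 m³
Δh = ΔV / (S × A) = 1493 m³ / (4.115 × 10^-5 × 2.3 × 10^6 m²) = 15.77 m
Δh = 15.77 m = 51.74 ft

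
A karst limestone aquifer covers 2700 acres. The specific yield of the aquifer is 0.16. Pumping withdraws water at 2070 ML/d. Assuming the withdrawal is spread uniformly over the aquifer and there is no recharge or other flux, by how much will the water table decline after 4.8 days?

Δh ≈ 5.68 m

A = 2700 acres = 1.093 × 10^7 m²
Q = 2070 ML/d = 2.07 × 10^6 m³/d
ΔV = Q × t = 2.07 × 10^6 m³/d × 4.8 d = 9.936 × 10^6 m³
Δh = ΔV / (Sy × A) = 9.936 × 10^6 / (0.16 × 1.093 × 10^7) = 5.683 m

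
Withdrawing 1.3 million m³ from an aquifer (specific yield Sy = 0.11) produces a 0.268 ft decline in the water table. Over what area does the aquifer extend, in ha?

Δh = 0.268 ft = 0.08169 m
ΔV = 1.3 million m³ = 1.3 × 10^6 m³
A = ΔV / (Sy × Δh) = 1.3 × 10^6 / (0.11 × 0.08169) = 1.447 × 10^8 m²
A = 1.447 × 10^8 m² = 14470 ha

A ≈ 14500 ha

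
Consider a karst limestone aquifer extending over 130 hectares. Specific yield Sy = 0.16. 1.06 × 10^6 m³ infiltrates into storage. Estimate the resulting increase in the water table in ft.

Δh ≈ 16.7 ft

A = 130 hectares = 1.3 × 10^6 m²
Δh = ΔV / (Sy × A) = 1.06 × 10^6 m³ / (0.16 × 1.3 × 10^6 m²) = 5.096 m
Δh = 5.096 m = 16.72 ft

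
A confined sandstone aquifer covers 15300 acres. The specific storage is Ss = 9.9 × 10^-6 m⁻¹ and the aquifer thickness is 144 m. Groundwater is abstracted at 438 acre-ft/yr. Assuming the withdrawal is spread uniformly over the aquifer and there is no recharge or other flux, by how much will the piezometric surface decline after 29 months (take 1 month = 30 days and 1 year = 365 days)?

Δh ≈ 14.6 m

S = Ss × b = 9.9 × 10^-6 m⁻¹ × 144 m = 1.426 × 10^-3
A = 15300 acres = 6.192 × 10^7 m²
Q = 438 acre-ft/yr = 1480 m³/d
t = 29 months = 870 d
ΔV = Q × t = 1480 m³/d × 870 d = 1.288 × 10^6 m³
Δh = ΔV / (S × A) = 1.288 × 10^6 / (0.001426 × 6.192 × 10^7) = 14.59 m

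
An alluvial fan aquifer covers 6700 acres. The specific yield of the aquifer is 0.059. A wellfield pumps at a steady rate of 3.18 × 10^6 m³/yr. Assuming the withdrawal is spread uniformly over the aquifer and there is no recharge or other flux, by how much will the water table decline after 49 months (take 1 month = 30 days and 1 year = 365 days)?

A = 6700 acres = 2.711 × 10^7 m²
Q = 3.18 × 10^6 m³/yr = 8712 m³/d
t = 49 months = 1470 d
ΔV = Q × t = 8712 m³/d × 1470 d = 1.281 × 10^7 m³
Δh = ΔV / (Sy × A) = 1.281 × 10^7 / (0.059 × 2.711 × 10^7) = 8.006 m

Δh ≈ 8.01 m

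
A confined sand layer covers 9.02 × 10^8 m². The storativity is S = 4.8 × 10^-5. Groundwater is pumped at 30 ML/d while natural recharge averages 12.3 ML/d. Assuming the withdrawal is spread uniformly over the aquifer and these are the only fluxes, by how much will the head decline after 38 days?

Net abstraction = 30 − 12.3 = 17.7 ML/d
Q_net = 17.7 ML/d = 17700 m³/d
ΔV = Q × t = 17700 m³/d × 38 d = 6.726 × 10^5 m³
Δh = ΔV / (S × A) = 6.726 × 10^5 / (4.8 × 10^-5 × 9.02 × 10^8) = 15.53 m

Δh ≈ 15.5 m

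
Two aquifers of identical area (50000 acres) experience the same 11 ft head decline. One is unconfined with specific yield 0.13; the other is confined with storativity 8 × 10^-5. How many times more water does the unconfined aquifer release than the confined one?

A = 50000 acres = 2.023 × 10^8 m²
Δh = 11 ft = 3.353 m
Unconfined: ΔV_u = Sy × A × Δh = 0.13 × 2.023 × 10^8 × 3.353 = 8.819 × 10^7 m³
Confined: ΔV_c = S × A × Δh = 8 × 10^-5 × 2.023 × 10^8 × 3.353 = 54270 m³
Ratio = ΔV_u / ΔV_c = Sy / S = 0.13 / 8 × 10^-5 = 1625

ΔV_u / ΔV_c ≈ 1620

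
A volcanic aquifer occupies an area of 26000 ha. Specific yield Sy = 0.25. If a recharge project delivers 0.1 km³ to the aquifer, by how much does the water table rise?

A = 26000 ha = 2.6 × 10^8 m²
ΔV = 0.1 km³ = 1 × 10^8 m³
Δh = ΔV / (Sy × A) = 1 × 10^8 m³ / (0.25 × 2.6 × 10^8 m²) = 1.538 m

Δh ≈ 1.54 m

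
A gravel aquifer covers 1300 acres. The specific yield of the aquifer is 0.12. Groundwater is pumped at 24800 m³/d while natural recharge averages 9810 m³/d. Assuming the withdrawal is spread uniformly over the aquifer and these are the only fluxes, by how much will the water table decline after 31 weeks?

Δh ≈ 5.15 m

A = 1300 acres = 5.261 × 10^6 m²
Net abstraction = 24800 − 9810 = 14990 m³/d
t = 31 weeks = 217 d
ΔV = Q × t = 14990 m³/d × 217 d = 3.253 × 10^6 m³
Δh = ΔV / (Sy × A) = 3.253 × 10^6 / (0.12 × 5.261 × 10^6) = 5.153 m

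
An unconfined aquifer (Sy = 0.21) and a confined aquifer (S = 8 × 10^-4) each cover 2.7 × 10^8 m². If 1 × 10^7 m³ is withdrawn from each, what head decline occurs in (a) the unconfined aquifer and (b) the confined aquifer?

Unconfined: Δh_u = ΔV/(Sy·A) = 1 × 10^7/(0.21 × 2.7 × 10^8) = 0.1764 m
Confined: Δh_c = ΔV/(S·A) = 1 × 10^7/(8 × 10^-4 × 2.7 × 10^8) = 46.3 m

Δh_u ≈ 0.176 m; Δh_c ≈ 46.3 m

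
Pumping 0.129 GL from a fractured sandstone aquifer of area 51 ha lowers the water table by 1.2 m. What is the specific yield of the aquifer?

Sy ≈ 0.21

A = 51 ha = 5.1 × 10^5 m²
ΔV = 0.129 GL = 1.29 × 10^5 m³
Sy = ΔV / (A × Δh) = 1.29 × 10^5 m³ / (5.1 × 10^5 m² × 1.2 m) = 0.2108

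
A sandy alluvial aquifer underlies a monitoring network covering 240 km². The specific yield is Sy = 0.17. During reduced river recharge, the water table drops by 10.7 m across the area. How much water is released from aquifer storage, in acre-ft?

A = 240 km² = 2.4 × 10^8 m²
ΔV = Sy × A × Δh = 0.17 × 2.4 × 10^8 m² × 10.7 m = 4.366 × 10^8 m³
ΔV = 4.366 × 10^8 m³ = 3.539 × 10^5 acre-ft

ΔV ≈ 3.54 × 10^5 acre-ft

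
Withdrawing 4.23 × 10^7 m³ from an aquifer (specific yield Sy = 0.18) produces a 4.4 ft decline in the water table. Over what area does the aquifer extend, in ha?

A ≈ 17500 ha

Δh = 4.4 ft = 1.341 m
A = ΔV / (Sy × Δh) = 4.23 × 10^7 / (0.18 × 1.341) = 1.752 × 10^8 m²
A = 1.752 × 10^8 m² = 17520 ha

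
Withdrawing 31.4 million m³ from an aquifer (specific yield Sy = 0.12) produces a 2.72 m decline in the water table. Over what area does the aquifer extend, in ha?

ΔV = 31.4 million m³ = 3.14 × 10^7 m³
A = ΔV / (Sy × Δh) = 3.14 × 10^7 / (0.12 × 2.72) = 9.62 × 10^7 m²
A = 9.62 × 10^7 m² = 9620 ha

A ≈ 9620 ha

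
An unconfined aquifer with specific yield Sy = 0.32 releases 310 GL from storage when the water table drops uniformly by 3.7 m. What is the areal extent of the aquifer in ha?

A ≈ 26200 ha

ΔV = 310 GL = 3.1 × 10^8 m³
A = ΔV / (Sy × Δh) = 3.1 × 10^8 / (0.32 × 3.7) = 2.618 × 10^8 m²
A = 2.618 × 10^8 m² = 26180 ha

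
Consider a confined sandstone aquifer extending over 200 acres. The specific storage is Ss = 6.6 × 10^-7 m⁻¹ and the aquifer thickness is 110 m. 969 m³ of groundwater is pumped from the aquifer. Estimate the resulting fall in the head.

Δh ≈ 16.5 m

S = Ss × b = 6.6 × 10^-7 m⁻¹ × 110 m = 7.26 × 10^-5
A = 200 acres = 8.094 × 10^5 m²
Δh = ΔV / (S × A) = 969 m³ / (7.26 × 10^-5 × 8.094 × 10^5 m²) = 16.49 m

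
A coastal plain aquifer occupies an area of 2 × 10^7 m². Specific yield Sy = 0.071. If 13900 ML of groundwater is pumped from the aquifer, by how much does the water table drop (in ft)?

Δh ≈ 32.1 ft

ΔV = 13900 ML = 1.39 × 10^7 m³
Δh = ΔV / (Sy × A) = 1.39 × 10^7 m³ / (0.071 × 2 × 10^7 m²) = 9.789 m
Δh = 9.789 m = 32.12 ft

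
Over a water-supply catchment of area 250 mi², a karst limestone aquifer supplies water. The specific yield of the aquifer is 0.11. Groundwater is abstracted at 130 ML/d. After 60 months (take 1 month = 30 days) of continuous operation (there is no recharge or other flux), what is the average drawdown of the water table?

Δh ≈ 3.29 m

A = 250 mi² = 6.475 × 10^8 m²
Q = 130 ML/d = 1.3 × 10^5 m³/d
t = 60 months = 1800 d
ΔV = Q × t = 1.3 × 10^5 m³/d × 1800 d = 2.34 × 10^8 m³
Δh = ΔV / (Sy × A) = 2.34 × 10^8 / (0.11 × 6.475 × 10^8) = 3.285 m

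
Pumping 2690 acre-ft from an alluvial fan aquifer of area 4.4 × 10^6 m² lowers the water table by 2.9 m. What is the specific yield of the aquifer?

Sy ≈ 0.26

ΔV = 2690 acre-ft = 3.318 × 10^6 m³
Sy = ΔV / (A × Δh) = 3.318 × 10^6 m³ / (4.4 × 10^6 m² × 2.9 m) = 0.26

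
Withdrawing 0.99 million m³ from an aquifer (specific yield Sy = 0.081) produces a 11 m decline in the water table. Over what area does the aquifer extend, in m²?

A ≈ 1.11 × 10^6 m²

ΔV = 0.99 million m³ = 9.9 × 10^5 m³
A = ΔV / (Sy × Δh) = 9.9 × 10^5 / (0.081 × 11) = 1.111 × 10^6 m²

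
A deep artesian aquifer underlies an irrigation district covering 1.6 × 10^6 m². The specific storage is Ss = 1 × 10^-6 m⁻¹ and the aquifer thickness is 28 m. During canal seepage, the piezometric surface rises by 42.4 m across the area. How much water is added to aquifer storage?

S = Ss × b = 1 × 10^-6 m⁻¹ × 28 m = 2.8 × 10^-5
ΔV = S × A × Δh = 2.8 × 10^-5 × 1.6 × 10^6 m² × 42.4 m = 1900 m³

ΔV ≈ 1900 m³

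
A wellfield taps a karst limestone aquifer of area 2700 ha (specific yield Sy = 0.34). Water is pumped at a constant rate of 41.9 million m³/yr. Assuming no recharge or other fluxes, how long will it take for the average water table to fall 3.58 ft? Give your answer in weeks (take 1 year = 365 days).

t ≈ 12.5 weeks

A = 2700 ha = 2.7 × 10^7 m²
Δh = 3.58 ft = 1.091 m
ΔV = Sy × A × Δh = 0.34 × 2.7 × 10^7 × 1.091 = 1.002 × 10^7 m³
Q = 41.9 million m³/yr = 1.148 × 10^5 m³/d
t = ΔV / Q = 1.002 × 10^7 m³ / 1.148 × 10^5 m³/d = 87.26 d
t = 87.26 d ≈ 12.47 weeks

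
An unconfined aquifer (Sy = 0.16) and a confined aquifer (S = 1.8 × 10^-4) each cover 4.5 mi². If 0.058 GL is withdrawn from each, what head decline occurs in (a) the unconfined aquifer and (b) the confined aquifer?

A = 4.5 mi² = 1.165 × 10^7 m²
ΔV = 0.058 GL = 58000 m³
Unconfined: Δh_u = ΔV/(Sy·A) = 58000/(0.16 × 1.165 × 10^7) = 0.0311 m
Confined: Δh_c = ΔV/(S·A) = 58000/(1.8 × 10^-4 × 1.165 × 10^7) = 27.65 m

Δh_u ≈ 0.0311 m; Δh_c ≈ 27.6 m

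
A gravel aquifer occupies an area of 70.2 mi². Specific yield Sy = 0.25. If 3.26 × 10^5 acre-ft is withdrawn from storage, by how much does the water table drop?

Δh ≈ 8.85 m

A = 70.2 mi² = 1.818 × 10^8 m²
ΔV = 3.26 × 10^5 acre-ft = 4.021 × 10^8 m³
Δh = ΔV / (Sy × A) = 4.021 × 10^8 m³ / (0.25 × 1.818 × 10^8 m²) = 8.847 m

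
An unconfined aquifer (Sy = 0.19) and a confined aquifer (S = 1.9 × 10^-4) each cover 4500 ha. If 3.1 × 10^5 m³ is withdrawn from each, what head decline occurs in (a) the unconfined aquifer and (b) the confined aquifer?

Δh_u ≈ 0.0363 m; Δh_c ≈ 36.3 m

A = 4500 ha = 4.5 × 10^7 m²
Unconfined: Δh_u = ΔV/(Sy·A) = 3.1 × 10^5/(0.19 × 4.5 × 10^7) = 0.03626 m
Confined: Δh_c = ΔV/(S·A) = 3.1 × 10^5/(1.9 × 10^-4 × 4.5 × 10^7) = 36.26 m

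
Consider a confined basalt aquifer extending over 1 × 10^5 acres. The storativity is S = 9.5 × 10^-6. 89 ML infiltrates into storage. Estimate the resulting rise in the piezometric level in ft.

A = 1 × 10^5 acres = 4.047 × 10^8 m²
ΔV = 89 ML = 89000 m³
Δh = ΔV / (S × A) = 89000 m³ / (9.5 × 10^-6 × 4.047 × 10^8 m²) = 23.15 m
Δh = 23.15 m = 75.95 ft

Δh ≈ 76 ft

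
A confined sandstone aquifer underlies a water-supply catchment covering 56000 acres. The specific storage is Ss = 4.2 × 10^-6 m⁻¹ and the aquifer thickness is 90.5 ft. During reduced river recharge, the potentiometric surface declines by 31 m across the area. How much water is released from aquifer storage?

b = 90.5 ft = 27.58 m
S = Ss × b = 4.2 × 10^-6 m⁻¹ × 27.58 m = 1.159 × 10^-4
A = 56000 acres = 2.266 × 10^8 m²
ΔV = S × A × Δh = 1.159 × 10^-4 × 2.266 × 10^8 m² × 31 m = 8.139 × 10^5 m³

ΔV ≈ 8.14 × 10^5 m³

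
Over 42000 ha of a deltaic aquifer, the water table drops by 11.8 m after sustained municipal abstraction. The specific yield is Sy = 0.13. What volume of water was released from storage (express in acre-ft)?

ΔV ≈ 5.22 × 10^5 acre-ft

A = 42000 ha = 4.2 × 10^8 m²
ΔV = Sy × A × Δh = 0.13 × 4.2 × 10^8 m² × 11.8 m = 6.443 × 10^8 m³
ΔV = 6.443 × 10^8 m³ = 5.223 × 10^5 acre-ft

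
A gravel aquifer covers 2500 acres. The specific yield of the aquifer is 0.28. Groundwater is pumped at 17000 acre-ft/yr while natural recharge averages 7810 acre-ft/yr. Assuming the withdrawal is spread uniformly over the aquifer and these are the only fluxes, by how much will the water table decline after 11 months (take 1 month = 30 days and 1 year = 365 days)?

Δh ≈ 3.62 m

A = 2500 acres = 1.012 × 10^7 m²
Net abstraction = 17000 − 7810 = 9190 acre-ft/yr
Q_net = 9190 acre-ft/yr = 31060 m³/d
t = 11 months = 330 d
ΔV = Q × t = 31060 m³/d × 330 d = 1.025 × 10^7 m³
Δh = ΔV / (Sy × A) = 1.025 × 10^7 / (0.28 × 1.012 × 10^7) = 3.618 m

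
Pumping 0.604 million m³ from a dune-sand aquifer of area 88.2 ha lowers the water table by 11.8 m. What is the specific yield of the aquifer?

A = 88.2 ha = 8.82 × 10^5 m²
ΔV = 0.604 million m³ = 6.04 × 10^5 m³
Sy = ΔV / (A × Δh) = 6.04 × 10^5 m³ / (8.82 × 10^5 m² × 11.8 m) = 0.05803

Sy ≈ 0.058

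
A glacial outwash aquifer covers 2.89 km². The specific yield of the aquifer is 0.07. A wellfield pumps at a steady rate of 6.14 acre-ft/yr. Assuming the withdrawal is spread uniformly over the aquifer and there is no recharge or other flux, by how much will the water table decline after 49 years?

Δh ≈ 1.83 m

A = 2.89 km² = 2.89 × 10^6 m²
Q = 6.14 acre-ft/yr = 20.75 m³/d
t = 49 years = 17880 d
ΔV = Q × t = 20.75 m³/d × 17880 d = 3.711 × 10^5 m³
Δh = ΔV / (Sy × A) = 3.711 × 10^5 / (0.07 × 2.89 × 10^6) = 1.834 m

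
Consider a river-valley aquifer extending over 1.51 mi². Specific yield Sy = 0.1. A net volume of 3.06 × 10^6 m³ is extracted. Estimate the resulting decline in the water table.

A = 1.51 mi² = 3.911 × 10^6 m²
Δh = ΔV / (Sy × A) = 3.06 × 10^6 m³ / (0.1 × 3.911 × 10^6 m²) = 7.824 m

Δh ≈ 7.82 m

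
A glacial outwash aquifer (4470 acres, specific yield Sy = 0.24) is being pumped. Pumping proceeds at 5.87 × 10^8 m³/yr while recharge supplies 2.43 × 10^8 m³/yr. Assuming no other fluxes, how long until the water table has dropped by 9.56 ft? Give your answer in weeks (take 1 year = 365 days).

A = 4470 acres = 1.809 × 10^7 m²
Δh = 9.56 ft = 2.914 m
ΔV = Sy × A × Δh = 0.24 × 1.809 × 10^7 × 2.914 = 1.265 × 10^7 m³
Net withdrawal = 5.87 × 10^8 − 2.43 × 10^8 = 3.44 × 10^8 m³/yr = 9.425 × 10^5 m³/d
t = ΔV / Q = 1.265 × 10^7 m³ / 9.425 × 10^5 m³/d = 13.42 d
t = 13.42 d ≈ 1.918 weeks

t ≈ 1.92 weeks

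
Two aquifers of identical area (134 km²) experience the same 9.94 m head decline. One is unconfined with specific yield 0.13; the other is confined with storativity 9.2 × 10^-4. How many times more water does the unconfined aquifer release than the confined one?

ΔV_u / ΔV_c ≈ 141

A = 134 km² = 1.34 × 10^8 m²
Unconfined: ΔV_u = Sy × A × Δh = 0.13 × 1.34 × 10^8 × 9.94 = 1.732 × 10^8 m³
Confined: ΔV_c = S × A × Δh = 9.2 × 10^-4 × 1.34 × 10^8 × 9.94 = 1.225 × 10^6 m³
Ratio = ΔV_u / ΔV_c = Sy / S = 0.13 / 9.2 × 10^-4 = 141.3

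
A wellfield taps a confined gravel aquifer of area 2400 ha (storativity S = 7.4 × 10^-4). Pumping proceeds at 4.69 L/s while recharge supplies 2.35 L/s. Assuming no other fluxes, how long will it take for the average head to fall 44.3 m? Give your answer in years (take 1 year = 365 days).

t ≈ 10.7 years

A = 2400 ha = 2.4 × 10^7 m²
ΔV = S × A × Δh = 7.4 × 10^-4 × 2.4 × 10^7 × 44.3 = 7.868 × 10^5 m³
Net withdrawal = 4.69 − 2.35 = 2.34 L/s = 202.2 m³/d
t = ΔV / Q = 7.868 × 10^5 m³ / 202.2 m³/d = 3892 d
t = 3892 d ≈ 10.66 years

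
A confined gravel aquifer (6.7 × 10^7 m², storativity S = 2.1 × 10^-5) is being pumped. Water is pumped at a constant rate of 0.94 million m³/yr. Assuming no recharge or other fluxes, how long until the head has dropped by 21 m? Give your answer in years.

t ≈ 0.0314 years

ΔV = S × A × Δh = 2.1 × 10^-5 × 6.7 × 10^7 × 21 = 29550 m³
Q = 0.94 million m³/yr = 2575 m³/d
t = ΔV / Q = 29550 m³ / 2575 m³/d = 11.47 d
t = 11.47 d ≈ 0.03143 years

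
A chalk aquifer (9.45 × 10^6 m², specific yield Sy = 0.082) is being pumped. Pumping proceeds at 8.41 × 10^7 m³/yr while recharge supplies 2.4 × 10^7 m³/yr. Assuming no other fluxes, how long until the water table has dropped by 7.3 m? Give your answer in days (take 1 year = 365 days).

t ≈ 34.4 days

ΔV = Sy × A × Δh = 0.082 × 9.45 × 10^6 × 7.3 = 5.657 × 10^6 m³
Net withdrawal = 8.41 × 10^7 − 2.4 × 10^7 = 6.01 × 10^7 m³/yr = 1.647 × 10^5 m³/d
t = ΔV / Q = 5.657 × 10^6 m³ / 1.647 × 10^5 m³/d = 34.35 d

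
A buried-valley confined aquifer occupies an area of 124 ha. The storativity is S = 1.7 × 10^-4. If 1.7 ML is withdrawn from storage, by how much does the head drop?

Δh ≈ 8.06 m

A = 124 ha = 1.24 × 10^6 m²
ΔV = 1.7 ML = 1700 m³
Δh = ΔV / (S × A) = 1700 m³ / (1.7 × 10^-4 × 1.24 × 10^6 m²) = 8.065 m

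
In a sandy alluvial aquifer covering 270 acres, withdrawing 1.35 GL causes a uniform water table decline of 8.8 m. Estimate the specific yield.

Sy ≈ 0.14

A = 270 acres = 1.093 × 10^6 m²
ΔV = 1.35 GL = 1.35 × 10^6 m³
Sy = ΔV / (A × Δh) = 1.35 × 10^6 m³ / (1.093 × 10^6 m² × 8.8 m) = 0.1404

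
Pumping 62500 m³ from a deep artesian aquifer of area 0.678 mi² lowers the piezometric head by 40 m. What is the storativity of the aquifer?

A = 0.678 mi² = 1.756 × 10^6 m²
S = ΔV / (A × Δh) = 62500 m³ / (1.756 × 10^6 m² × 40 m) = 8.898 × 10^-4

S ≈ 8.9 × 10^-4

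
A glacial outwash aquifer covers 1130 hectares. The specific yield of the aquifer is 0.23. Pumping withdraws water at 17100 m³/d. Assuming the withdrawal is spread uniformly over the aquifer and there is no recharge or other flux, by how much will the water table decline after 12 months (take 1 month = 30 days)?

Δh ≈ 2.37 m

A = 1130 hectares = 1.13 × 10^7 m²
t = 12 months = 360 d
ΔV = Q × t = 17100 m³/d × 360 d = 6.156 × 10^6 m³
Δh = ΔV / (Sy × A) = 6.156 × 10^6 / (0.23 × 1.13 × 10^7) = 2.369 m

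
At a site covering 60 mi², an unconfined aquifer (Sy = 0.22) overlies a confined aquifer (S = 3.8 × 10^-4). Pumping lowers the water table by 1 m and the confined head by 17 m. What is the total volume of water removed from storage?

A = 60 mi² = 1.554 × 10^8 m²
Unconfined: ΔV_u = Sy × A × Δh_u = 0.22 × 1.554 × 10^8 × 1 = 3.419 × 10^7 m³
Confined: ΔV_c = S × A × Δh_c = 3.8 × 10^-4 × 1.554 × 10^8 × 17 = 1.004 × 10^6 m³
Total ΔV = 3.419 × 10^7 + 1.004 × 10^6 = 3.519 × 10^7 m³

ΔV ≈ 3.52 × 10^7 m³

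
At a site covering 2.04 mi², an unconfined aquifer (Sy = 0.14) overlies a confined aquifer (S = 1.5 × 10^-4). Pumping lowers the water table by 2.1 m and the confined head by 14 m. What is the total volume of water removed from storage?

ΔV ≈ 1.56 × 10^6 m³

A = 2.04 mi² = 5.284 × 10^6 m²
Unconfined: ΔV_u = Sy × A × Δh_u = 0.14 × 5.284 × 10^6 × 2.1 = 1.553 × 10^6 m³
Confined: ΔV_c = S × A × Δh_c = 1.5 × 10^-4 × 5.284 × 10^6 × 14 = 11100 m³
Total ΔV = 1.553 × 10^6 + 11100 = 1.564 × 10^6 m³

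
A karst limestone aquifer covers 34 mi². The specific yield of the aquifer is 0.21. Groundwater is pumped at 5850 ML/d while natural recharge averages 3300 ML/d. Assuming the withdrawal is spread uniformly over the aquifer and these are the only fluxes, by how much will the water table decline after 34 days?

A = 34 mi² = 8.806 × 10^7 m²
Net abstraction = 5850 − 3300 = 2550 ML/d
Q_net = 2550 ML/d = 2.55 × 10^6 m³/d
ΔV = Q × t = 2.55 × 10^6 m³/d × 34 d = 8.67 × 10^7 m³
Δh = ΔV / (Sy × A) = 8.67 × 10^7 / (0.21 × 8.806 × 10^7) = 4.688 m

Δh ≈ 4.69 m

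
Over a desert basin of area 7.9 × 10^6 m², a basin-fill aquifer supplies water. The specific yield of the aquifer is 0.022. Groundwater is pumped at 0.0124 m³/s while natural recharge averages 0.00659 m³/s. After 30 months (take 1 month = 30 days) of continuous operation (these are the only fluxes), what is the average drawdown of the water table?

Δh ≈ 2.6 m

Net abstraction = 0.0124 − 0.00659 = 0.00581 m³/s
Q_net = 0.00581 m³/s = 502 m³/d
t = 30 months = 900 d
ΔV = Q × t = 502 m³/d × 900 d = 4.518 × 10^5 m³
Δh = ΔV / (Sy × A) = 4.518 × 10^5 / (0.022 × 7.9 × 10^6) = 2.599 m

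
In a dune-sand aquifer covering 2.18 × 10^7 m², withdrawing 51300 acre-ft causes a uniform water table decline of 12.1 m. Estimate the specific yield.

Sy ≈ 0.24

ΔV = 51300 acre-ft = 6.328 × 10^7 m³
Sy = ΔV / (A × Δh) = 6.328 × 10^7 m³ / (2.18 × 10^7 m² × 12.1 m) = 0.2399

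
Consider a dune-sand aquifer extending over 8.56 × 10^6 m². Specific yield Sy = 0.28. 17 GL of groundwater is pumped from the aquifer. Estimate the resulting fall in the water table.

ΔV = 17 GL = 1.7 × 10^7 m³
Δh = ΔV / (Sy × A) = 1.7 × 10^7 m³ / (0.28 × 8.56 × 10^6 m²) = 7.093 m

Δh ≈ 7.09 m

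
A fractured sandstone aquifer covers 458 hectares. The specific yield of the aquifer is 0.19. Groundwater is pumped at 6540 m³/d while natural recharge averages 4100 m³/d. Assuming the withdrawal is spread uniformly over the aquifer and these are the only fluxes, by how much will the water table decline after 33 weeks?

A = 458 hectares = 4.58 × 10^6 m²
Net abstraction = 6540 − 4100 = 2440 m³/d
t = 33 weeks = 231 d
ΔV = Q × t = 2440 m³/d × 231 d = 5.636 × 10^5 m³
Δh = ΔV / (Sy × A) = 5.636 × 10^5 / (0.19 × 4.58 × 10^6) = 0.6477 m

Δh ≈ 0.648 m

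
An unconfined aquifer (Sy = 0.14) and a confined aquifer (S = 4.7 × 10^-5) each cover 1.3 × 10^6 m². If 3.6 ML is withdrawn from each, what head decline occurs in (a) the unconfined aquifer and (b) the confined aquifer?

ΔV = 3.6 ML = 3600 m³
Unconfined: Δh_u = ΔV/(Sy·A) = 3600/(0.14 × 1.3 × 10^6) = 0.01978 m
Confined: Δh_c = ΔV/(S·A) = 3600/(4.7 × 10^-5 × 1.3 × 10^6) = 58.92 m

Δh_u ≈ 0.0198 m; Δh_c ≈ 58.9 m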